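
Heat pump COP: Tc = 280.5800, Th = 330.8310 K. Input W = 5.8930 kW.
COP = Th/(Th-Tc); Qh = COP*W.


COP = 330.8310 / 50.2510 = 6.5836
Qh = 6.5836 * 5.8930 = 38.7970 kW

COP = 6.5836, Qh = 38.7970 kW


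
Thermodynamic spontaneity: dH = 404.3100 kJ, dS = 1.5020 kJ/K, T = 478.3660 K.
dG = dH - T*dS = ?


T*dS = 478.3660 * 1.5020 = 718.5057 kJ
dG = 404.3100 - 718.5057 = -314.1957 kJ (spontaneous)

dG = -314.1957 kJ, spontaneous


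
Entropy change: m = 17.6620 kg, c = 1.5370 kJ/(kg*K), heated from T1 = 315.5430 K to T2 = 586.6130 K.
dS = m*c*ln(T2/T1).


T2/T1 = 1.8591
ln(T2/T1) = 0.6201
dS = 17.6620 * 1.5370 * 0.6201 = 16.8327 kJ/K

16.8327 kJ/K


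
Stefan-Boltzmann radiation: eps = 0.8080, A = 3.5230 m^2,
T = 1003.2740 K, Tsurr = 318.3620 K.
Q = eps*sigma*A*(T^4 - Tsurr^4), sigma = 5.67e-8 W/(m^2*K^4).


T^4 = 1.0132e+12
Tsurr^4 = 1.0273e+10
Q = 0.8080 * 5.67e-8 * 3.5230 * 1.0029e+12 = 161867.3991 W

161867.3991 W


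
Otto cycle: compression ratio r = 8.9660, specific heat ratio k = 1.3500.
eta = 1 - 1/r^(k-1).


r^(k-1) = 2.1548
eta = 1 - 1/2.1548 = 0.5359 = 53.5923%

53.5923%


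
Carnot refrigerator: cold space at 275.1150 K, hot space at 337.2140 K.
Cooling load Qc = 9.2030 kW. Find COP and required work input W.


COP = 275.1150 / 62.0990 = 4.4303
W = 9.2030 / 4.4303 = 2.0773 kW

COP = 4.4303, W = 2.0773 kW


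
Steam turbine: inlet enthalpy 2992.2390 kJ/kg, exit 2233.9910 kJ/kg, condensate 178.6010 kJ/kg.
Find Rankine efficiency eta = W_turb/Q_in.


W = 758.2480 kJ/kg
Q_in = 2813.6380 kJ/kg
eta = 0.2695 = 26.9490%

eta = 26.9490%


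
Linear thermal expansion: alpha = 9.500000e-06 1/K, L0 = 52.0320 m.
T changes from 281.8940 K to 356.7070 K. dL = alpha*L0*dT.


dT = 74.8130 K
dL = 9.500000e-06 * 52.0320 * 74.8130 = 0.036980 m
L_final = 52.068980 m

dL = 0.036980 m


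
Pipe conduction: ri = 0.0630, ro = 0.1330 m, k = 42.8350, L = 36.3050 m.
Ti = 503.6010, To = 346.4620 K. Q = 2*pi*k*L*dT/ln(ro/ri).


dT = 157.1390 K
ln(ro/ri) = 0.7472
Q = 2*pi*42.8350*36.3050*157.1390 / 0.7472 = 2054867.5402 W

2054867.5402 W


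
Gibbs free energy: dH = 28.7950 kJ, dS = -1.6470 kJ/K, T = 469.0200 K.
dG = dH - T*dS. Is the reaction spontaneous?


T*dS = 469.0200 * -1.6470 = -772.4759 kJ
dG = 28.7950 + 772.4759 = 801.2709 kJ (non-spontaneous)

dG = 801.2709 kJ, non-spontaneous


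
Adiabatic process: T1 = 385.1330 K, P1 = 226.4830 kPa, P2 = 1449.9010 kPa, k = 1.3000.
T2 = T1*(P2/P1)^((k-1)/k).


(k-1)/k = 0.2308
(P2/P1)^exp = 1.5349
T2 = 385.1330 * 1.5349 = 591.1267 K

591.1267 K


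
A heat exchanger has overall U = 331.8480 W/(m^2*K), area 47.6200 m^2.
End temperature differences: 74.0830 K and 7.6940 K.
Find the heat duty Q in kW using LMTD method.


LMTD = 29.3141 K
Q = 331.8480 * 47.6200 * 29.3141 = 463239.2599 W = 463.2393 kW

463.2393 kW


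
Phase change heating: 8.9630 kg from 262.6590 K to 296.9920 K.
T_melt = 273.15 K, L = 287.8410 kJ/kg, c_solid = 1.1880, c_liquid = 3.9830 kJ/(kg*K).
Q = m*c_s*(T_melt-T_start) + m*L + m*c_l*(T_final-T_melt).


Q1 (sensible, solid) = 8.9630 * 1.1880 * 10.4910 = 111.7086 kJ
Q2 (latent) = 8.9630 * 287.8410 = 2579.9189 kJ
Q3 (sensible, liquid) = 8.9630 * 3.9830 * 23.8420 = 851.1506 kJ
Q_total = 3542.7781 kJ

3542.7781 kJ


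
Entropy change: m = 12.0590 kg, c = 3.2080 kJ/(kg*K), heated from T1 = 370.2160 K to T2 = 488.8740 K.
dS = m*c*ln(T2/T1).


T2/T1 = 1.3205
ln(T2/T1) = 0.2780
dS = 12.0590 * 3.2080 * 0.2780 = 10.7552 kJ/K

10.7552 kJ/K


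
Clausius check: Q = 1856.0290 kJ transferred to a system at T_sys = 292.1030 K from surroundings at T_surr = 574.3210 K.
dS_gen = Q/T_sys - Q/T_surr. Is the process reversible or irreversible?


dS_sys = 1856.0290/292.1030 = 6.3540 kJ/K
dS_surr = -1856.0290/574.3210 = -3.2317 kJ/K
dS_gen = 6.3540 - 3.2317 = 3.1223 kJ/K (irreversible)

dS_gen = 3.1223 kJ/K, irreversible


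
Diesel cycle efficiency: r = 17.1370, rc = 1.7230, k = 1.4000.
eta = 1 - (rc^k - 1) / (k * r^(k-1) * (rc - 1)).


r^(k-1) = 3.1158
rc^k = 2.1419
eta = 0.6379 = 63.7934%

63.7934%


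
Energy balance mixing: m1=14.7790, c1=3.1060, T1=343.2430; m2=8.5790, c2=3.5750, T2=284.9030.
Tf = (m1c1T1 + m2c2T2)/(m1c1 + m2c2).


num = 24494.0341
den = 76.5735
Tf = 319.8761 K

319.8761 K


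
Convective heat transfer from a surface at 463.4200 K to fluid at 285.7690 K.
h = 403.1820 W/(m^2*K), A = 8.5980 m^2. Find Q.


dT = 177.6510 K
Q = 403.1820 * 8.5980 * 177.6510 = 615837.6438 W

615837.6438 W


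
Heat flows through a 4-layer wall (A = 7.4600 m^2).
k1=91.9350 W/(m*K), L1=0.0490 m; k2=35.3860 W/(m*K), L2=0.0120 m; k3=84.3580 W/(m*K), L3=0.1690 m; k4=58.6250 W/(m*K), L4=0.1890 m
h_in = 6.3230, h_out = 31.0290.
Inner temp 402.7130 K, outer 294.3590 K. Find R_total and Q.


R_conv_in = 1/(6.3230*7.4600) = 0.0212
R_1 = 0.0490/(91.9350*7.4600) = 7.1446e-05
R_2 = 0.0120/(35.3860*7.4600) = 4.5458e-05
R_3 = 0.1690/(84.3580*7.4600) = 0.0003
R_4 = 0.1890/(58.6250*7.4600) = 0.0004
R_conv_out = 1/(31.0290*7.4600) = 0.0043
R_total = 0.0263 K/W
Q = 108.3540 / 0.0263 = 4114.0099 W

R_total = 0.0263 K/W, Q = 4114.0099 W


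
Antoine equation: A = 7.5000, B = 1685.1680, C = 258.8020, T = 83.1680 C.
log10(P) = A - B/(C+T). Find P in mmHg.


C+T = 341.9700
B/(C+T) = 4.9278
log10(P) = 7.5000 - 4.9278 = 2.5722
P = 10^2.5722 = 373.4014 mmHg

373.4014 mmHg


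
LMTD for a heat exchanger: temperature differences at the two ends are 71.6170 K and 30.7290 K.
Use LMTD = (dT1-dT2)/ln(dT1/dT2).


dT1/dT2 = 2.3306
ln(dT1/dT2) = 0.8461
LMTD = 40.8880 / 0.8461 = 48.3238 K

48.3238 K


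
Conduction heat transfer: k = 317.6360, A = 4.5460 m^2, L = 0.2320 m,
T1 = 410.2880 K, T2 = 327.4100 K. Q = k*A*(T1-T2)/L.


dT = 82.8780 K
Q = 317.6360 * 4.5460 * 82.8780 / 0.2320 = 515834.5496 W

515834.5496 W


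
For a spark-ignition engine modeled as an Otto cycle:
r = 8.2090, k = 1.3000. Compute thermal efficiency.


r^(k-1) = 1.8806
eta = 1 - 1/1.8806 = 0.4682 = 46.8243%

46.8243%


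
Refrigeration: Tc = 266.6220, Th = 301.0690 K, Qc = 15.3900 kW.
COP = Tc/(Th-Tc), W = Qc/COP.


COP = 266.6220 / 34.4470 = 7.7401
W = 15.3900 / 7.7401 = 1.9884 kW

COP = 7.7401, W = 1.9884 kW


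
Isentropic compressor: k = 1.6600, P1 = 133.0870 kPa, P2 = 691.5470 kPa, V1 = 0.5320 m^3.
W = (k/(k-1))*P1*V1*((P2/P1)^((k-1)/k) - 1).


(k-1)/k = 0.3976
(P2/P1)^exp = 1.9255
W = 2.5152 * 133.0870 * 0.5320 * (1.9255 - 1) = 164.8166 kJ

164.8166 kJ


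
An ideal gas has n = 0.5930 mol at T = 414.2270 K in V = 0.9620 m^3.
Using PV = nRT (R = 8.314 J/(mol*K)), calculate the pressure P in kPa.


P = nRT/V = 0.5930 * 8.314 * 414.2270 / 0.9620
= 2042.2228 / 0.9620 = 2122.8927 Pa = 2.1229 kPa

2.1229 kPa


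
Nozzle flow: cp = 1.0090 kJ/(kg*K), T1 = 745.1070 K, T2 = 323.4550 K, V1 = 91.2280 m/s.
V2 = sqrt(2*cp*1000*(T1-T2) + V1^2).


dT = 421.6520 K
2*cp*1000*dT = 850893.7360
V1^2 = 8322.5480
V2 = sqrt(859216.2840) = 926.9392 m/s

926.9392 m/s


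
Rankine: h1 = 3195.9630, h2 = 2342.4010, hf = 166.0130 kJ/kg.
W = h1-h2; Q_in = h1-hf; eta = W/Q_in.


W = 853.5620 kJ/kg
Q_in = 3029.9500 kJ/kg
eta = 0.2817 = 28.1708%

eta = 28.1708%


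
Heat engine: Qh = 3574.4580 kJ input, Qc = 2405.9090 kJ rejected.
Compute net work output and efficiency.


W = 3574.4580 - 2405.9090 = 1168.5490 kJ
eta = 1168.5490 / 3574.4580 = 0.3269 = 32.6916%

W = 1168.5490 kJ, eta = 32.6916%


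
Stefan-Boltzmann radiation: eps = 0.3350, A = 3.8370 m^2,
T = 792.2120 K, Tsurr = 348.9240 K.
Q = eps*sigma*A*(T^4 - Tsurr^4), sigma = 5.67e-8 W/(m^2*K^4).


T^4 = 3.9388e+11
Tsurr^4 = 1.4823e+10
Q = 0.3350 * 5.67e-8 * 3.8370 * 3.7906e+11 = 27626.5395 W

27626.5395 W


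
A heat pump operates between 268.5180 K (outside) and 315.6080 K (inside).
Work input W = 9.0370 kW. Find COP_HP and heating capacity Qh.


COP = 315.6080 / 47.0900 = 6.7022
Qh = 6.7022 * 9.0370 = 60.5681 kW

COP = 6.7022, Qh = 60.5681 kW


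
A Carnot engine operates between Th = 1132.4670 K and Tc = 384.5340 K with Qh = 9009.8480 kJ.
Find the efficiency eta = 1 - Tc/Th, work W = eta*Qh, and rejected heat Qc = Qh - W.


eta = 1 - 384.5340/1132.4670 = 0.6604
W = 0.6604 * 9009.8480 = 5950.5157 kJ
Qc = 9009.8480 - 5950.5157 = 3059.3323 kJ

eta = 66.0446%, W = 5950.5157 kJ, Qc = 3059.3323 kJ


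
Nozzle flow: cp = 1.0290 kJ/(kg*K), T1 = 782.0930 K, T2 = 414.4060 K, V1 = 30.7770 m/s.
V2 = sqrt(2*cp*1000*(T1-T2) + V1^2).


dT = 367.6870 K
2*cp*1000*dT = 756699.8460
V1^2 = 947.2237
V2 = sqrt(757647.0697) = 870.4292 m/s

870.4292 m/s


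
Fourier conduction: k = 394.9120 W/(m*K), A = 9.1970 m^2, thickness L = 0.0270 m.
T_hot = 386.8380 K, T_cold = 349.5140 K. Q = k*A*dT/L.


dT = 37.3240 K
Q = 394.9120 * 9.1970 * 37.3240 / 0.0270 = 5020777.0149 W

5020777.0149 W


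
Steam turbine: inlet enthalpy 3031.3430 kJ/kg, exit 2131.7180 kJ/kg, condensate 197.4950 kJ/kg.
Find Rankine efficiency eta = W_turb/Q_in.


W = 899.6250 kJ/kg
Q_in = 2833.8480 kJ/kg
eta = 0.3175 = 31.7457%

eta = 31.7457%


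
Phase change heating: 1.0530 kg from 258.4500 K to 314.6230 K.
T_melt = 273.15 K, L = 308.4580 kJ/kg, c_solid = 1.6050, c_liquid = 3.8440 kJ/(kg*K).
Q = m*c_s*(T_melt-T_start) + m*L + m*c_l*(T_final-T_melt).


Q1 (sensible, solid) = 1.0530 * 1.6050 * 14.7000 = 24.8440 kJ
Q2 (latent) = 1.0530 * 308.4580 = 324.8063 kJ
Q3 (sensible, liquid) = 1.0530 * 3.8440 * 41.4730 = 167.8716 kJ
Q_total = 517.5218 kJ

517.5218 kJ


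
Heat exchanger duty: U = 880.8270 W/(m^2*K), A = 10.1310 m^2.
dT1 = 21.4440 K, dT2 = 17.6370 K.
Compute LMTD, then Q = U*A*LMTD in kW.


LMTD = 19.4785 K
Q = 880.8270 * 10.1310 * 19.4785 = 173819.7843 W = 173.8198 kW

173.8198 kW


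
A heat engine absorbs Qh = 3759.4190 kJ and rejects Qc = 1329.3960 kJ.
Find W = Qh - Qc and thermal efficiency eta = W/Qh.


W = 3759.4190 - 1329.3960 = 2430.0230 kJ
eta = 2430.0230 / 3759.4190 = 0.6464 = 64.6383%

W = 2430.0230 kJ, eta = 64.6383%


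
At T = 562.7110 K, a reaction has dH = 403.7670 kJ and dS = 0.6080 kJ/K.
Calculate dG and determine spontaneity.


T*dS = 562.7110 * 0.6080 = 342.1283 kJ
dG = 403.7670 - 342.1283 = 61.6387 kJ (non-spontaneous)

dG = 61.6387 kJ, non-spontaneous


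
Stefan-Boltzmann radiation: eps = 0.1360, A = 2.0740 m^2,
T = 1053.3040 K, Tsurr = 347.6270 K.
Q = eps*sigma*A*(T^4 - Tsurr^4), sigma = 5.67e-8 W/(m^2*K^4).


T^4 = 1.2309e+12
Tsurr^4 = 1.4603e+10
Q = 0.1360 * 5.67e-8 * 2.0740 * 1.2163e+12 = 19451.9113 W

19451.9113 W


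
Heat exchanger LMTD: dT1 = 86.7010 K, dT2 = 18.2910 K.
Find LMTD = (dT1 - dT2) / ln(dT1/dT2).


dT1/dT2 = 4.7401
ln(dT1/dT2) = 1.5561
LMTD = 68.4100 / 1.5561 = 43.9637 K

43.9637 K


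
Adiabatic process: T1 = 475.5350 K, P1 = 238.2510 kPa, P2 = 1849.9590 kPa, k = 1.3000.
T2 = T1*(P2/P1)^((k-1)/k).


(k-1)/k = 0.2308
(P2/P1)^exp = 1.6048
T2 = 475.5350 * 1.6048 = 763.1264 K

763.1264 K


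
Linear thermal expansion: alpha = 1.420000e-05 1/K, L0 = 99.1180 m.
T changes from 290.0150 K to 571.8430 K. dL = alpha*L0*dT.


dT = 281.8280 K
dL = 1.420000e-05 * 99.1180 * 281.8280 = 0.396666 m
L_final = 99.514666 m

dL = 0.396666 m


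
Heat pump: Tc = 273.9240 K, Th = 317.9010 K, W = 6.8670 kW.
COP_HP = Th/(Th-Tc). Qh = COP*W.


COP = 317.9010 / 43.9770 = 7.2288
Qh = 7.2288 * 6.8670 = 49.6402 kW

COP = 7.2288, Qh = 49.6402 kW


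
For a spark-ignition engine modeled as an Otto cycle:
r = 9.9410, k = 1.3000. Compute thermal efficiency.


r^(k-1) = 1.9917
eta = 1 - 1/1.9917 = 0.4979 = 49.7922%

49.7922%


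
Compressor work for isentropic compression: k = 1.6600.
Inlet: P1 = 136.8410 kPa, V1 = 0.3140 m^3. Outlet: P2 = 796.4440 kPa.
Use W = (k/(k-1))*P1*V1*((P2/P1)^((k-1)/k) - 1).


(k-1)/k = 0.3976
(P2/P1)^exp = 2.0143
W = 2.5152 * 136.8410 * 0.3140 * (2.0143 - 1) = 109.6208 kJ

109.6208 kJ


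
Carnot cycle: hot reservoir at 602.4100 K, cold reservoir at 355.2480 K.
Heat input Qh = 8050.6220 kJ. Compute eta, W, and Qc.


eta = 1 - 355.2480/602.4100 = 0.4103
W = 0.4103 * 8050.6220 = 3303.0790 kJ
Qc = 8050.6220 - 3303.0790 = 4747.5430 kJ

eta = 41.0289%, W = 3303.0790 kJ, Qc = 4747.5430 kJ


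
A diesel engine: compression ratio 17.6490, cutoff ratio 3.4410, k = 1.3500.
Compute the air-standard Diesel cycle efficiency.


r^(k-1) = 2.7312
rc^k = 5.3030
eta = 0.5219 = 52.1897%

52.1897%


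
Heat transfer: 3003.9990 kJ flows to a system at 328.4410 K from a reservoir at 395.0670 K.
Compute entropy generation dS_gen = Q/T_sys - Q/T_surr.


dS_sys = 3003.9990/328.4410 = 9.1462 kJ/K
dS_surr = -3003.9990/395.0670 = -7.6038 kJ/K
dS_gen = 9.1462 - 7.6038 = 1.5425 kJ/K (irreversible)

dS_gen = 1.5425 kJ/K, irreversible


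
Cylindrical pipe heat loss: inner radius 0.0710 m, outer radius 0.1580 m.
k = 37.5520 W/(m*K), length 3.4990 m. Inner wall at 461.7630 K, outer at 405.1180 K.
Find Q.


dT = 56.6450 K
ln(ro/ri) = 0.7999
Q = 2*pi*37.5520*3.4990*56.6450 / 0.7999 = 58462.1171 W

58462.1171 W


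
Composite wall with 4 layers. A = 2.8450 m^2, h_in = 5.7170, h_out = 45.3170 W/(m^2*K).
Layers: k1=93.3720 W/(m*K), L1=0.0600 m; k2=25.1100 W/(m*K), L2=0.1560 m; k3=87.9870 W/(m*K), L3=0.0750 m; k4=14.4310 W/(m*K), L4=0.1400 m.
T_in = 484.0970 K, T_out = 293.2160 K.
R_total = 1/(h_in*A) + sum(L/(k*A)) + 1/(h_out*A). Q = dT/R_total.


R_conv_in = 1/(5.7170*2.8450) = 0.0615
R_1 = 0.0600/(93.3720*2.8450) = 0.0002
R_2 = 0.1560/(25.1100*2.8450) = 0.0022
R_3 = 0.0750/(87.9870*2.8450) = 0.0003
R_4 = 0.1400/(14.4310*2.8450) = 0.0034
R_conv_out = 1/(45.3170*2.8450) = 0.0078
R_total = 0.0754 K/W
Q = 190.8810 / 0.0754 = 2532.9990 W

R_total = 0.0754 K/W, Q = 2532.9990 W


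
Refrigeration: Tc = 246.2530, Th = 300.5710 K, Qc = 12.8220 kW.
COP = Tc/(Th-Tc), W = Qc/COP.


COP = 246.2530 / 54.3180 = 4.5335
W = 12.8220 / 4.5335 = 2.8283 kW

COP = 4.5335, W = 2.8283 kW


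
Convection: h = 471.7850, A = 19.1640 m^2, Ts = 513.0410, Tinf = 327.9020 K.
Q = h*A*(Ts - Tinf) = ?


dT = 185.1390 K
Q = 471.7850 * 19.1640 * 185.1390 = 1673894.9709 W

1673894.9709 W


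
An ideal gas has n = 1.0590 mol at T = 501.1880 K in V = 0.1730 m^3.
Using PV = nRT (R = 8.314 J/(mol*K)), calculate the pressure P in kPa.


P = nRT/V = 1.0590 * 8.314 * 501.1880 / 0.1730
= 4412.7228 / 0.1730 = 25507.0681 Pa = 25.5071 kPa

25.5071 kPa


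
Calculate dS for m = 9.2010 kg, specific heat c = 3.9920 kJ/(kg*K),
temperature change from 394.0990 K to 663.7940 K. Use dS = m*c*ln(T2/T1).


T2/T1 = 1.6843
ln(T2/T1) = 0.5214
dS = 9.2010 * 3.9920 * 0.5214 = 19.1501 kJ/K

19.1501 kJ/K


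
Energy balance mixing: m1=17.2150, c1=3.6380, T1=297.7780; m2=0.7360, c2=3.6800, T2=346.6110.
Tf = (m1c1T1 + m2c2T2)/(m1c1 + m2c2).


num = 19588.0802
den = 65.3366
Tf = 299.8023 K

299.8023 K


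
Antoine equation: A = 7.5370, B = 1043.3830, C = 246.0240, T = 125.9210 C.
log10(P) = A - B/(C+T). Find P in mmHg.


C+T = 371.9450
B/(C+T) = 2.8052
log10(P) = 7.5370 - 2.8052 = 4.7318
P = 10^4.7318 = 53925.2591 mmHg

53925.2591 mmHg


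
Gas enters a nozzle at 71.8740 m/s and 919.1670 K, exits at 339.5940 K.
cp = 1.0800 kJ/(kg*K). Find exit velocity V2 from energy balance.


dT = 579.5730 K
2*cp*1000*dT = 1251877.6800
V1^2 = 5165.8719
V2 = sqrt(1257043.5519) = 1121.1795 m/s

1121.1795 m/s


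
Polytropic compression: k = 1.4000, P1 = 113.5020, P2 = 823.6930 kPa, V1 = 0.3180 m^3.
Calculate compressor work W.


(k-1)/k = 0.2857
(P2/P1)^exp = 1.7617
W = 3.5000 * 113.5020 * 0.3180 * (1.7617 - 1) = 96.2238 kJ

96.2238 kJ


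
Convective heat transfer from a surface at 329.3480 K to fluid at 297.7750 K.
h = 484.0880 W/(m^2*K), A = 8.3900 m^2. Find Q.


dT = 31.5730 K
Q = 484.0880 * 8.3900 * 31.5730 = 128233.6865 W

128233.6865 W


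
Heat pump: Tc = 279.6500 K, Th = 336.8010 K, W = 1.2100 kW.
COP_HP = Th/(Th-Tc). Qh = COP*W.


COP = 336.8010 / 57.1510 = 5.8932
Qh = 5.8932 * 1.2100 = 7.1307 kW

COP = 5.8932, Qh = 7.1307 kW


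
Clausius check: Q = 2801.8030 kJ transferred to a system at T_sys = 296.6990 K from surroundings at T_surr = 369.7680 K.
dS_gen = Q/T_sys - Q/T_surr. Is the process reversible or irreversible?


dS_sys = 2801.8030/296.6990 = 9.4433 kJ/K
dS_surr = -2801.8030/369.7680 = -7.5772 kJ/K
dS_gen = 9.4433 - 7.5772 = 1.8661 kJ/K (irreversible)

dS_gen = 1.8661 kJ/K, irreversible


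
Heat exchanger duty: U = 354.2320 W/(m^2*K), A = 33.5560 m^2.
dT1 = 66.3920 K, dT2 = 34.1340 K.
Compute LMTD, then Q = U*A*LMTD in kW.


LMTD = 48.4877 K
Q = 354.2320 * 33.5560 * 48.4877 = 576353.9070 W = 576.3539 kW

576.3539 kW


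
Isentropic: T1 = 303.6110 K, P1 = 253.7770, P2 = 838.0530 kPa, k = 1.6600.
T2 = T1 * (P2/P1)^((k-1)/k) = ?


(k-1)/k = 0.3976
(P2/P1)^exp = 1.6080
T2 = 303.6110 * 1.6080 = 488.1969 K

488.1969 K


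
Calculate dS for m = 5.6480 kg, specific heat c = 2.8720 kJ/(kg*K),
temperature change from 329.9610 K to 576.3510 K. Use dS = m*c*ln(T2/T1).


T2/T1 = 1.7467
ln(T2/T1) = 0.5577
dS = 5.6480 * 2.8720 * 0.5577 = 9.0472 kJ/K

9.0472 kJ/K


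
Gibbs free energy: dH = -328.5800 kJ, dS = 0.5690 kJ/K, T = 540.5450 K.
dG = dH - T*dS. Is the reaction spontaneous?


T*dS = 540.5450 * 0.5690 = 307.5701 kJ
dG = -328.5800 - 307.5701 = -636.1501 kJ (spontaneous)

dG = -636.1501 kJ, spontaneous


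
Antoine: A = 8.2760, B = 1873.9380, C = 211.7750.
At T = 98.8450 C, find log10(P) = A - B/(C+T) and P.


C+T = 310.6200
B/(C+T) = 6.0329
log10(P) = 8.2760 - 6.0329 = 2.2431
P = 10^2.2431 = 175.0268 mmHg

175.0268 mmHg


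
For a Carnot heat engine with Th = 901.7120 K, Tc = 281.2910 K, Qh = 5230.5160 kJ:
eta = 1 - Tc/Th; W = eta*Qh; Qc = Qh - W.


eta = 1 - 281.2910/901.7120 = 0.6880
W = 0.6880 * 5230.5160 = 3598.8453 kJ
Qc = 5230.5160 - 3598.8453 = 1631.6707 kJ

eta = 68.8048%, W = 3598.8453 kJ, Qc = 1631.6707 kJ


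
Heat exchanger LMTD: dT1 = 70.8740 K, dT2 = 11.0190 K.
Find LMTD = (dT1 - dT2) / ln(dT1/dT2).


dT1/dT2 = 6.4320
ln(dT1/dT2) = 1.8613
LMTD = 59.8550 / 1.8613 = 32.1579 K

32.1579 K


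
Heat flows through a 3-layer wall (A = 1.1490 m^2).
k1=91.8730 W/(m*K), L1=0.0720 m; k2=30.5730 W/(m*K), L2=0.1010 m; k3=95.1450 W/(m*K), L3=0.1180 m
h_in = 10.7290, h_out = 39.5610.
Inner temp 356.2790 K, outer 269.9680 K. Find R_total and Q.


R_conv_in = 1/(10.7290*1.1490) = 0.0811
R_1 = 0.0720/(91.8730*1.1490) = 0.0007
R_2 = 0.1010/(30.5730*1.1490) = 0.0029
R_3 = 0.1180/(95.1450*1.1490) = 0.0011
R_conv_out = 1/(39.5610*1.1490) = 0.0220
R_total = 0.1078 K/W
Q = 86.3110 / 0.1078 = 800.9948 W

R_total = 0.1078 K/W, Q = 800.9948 W


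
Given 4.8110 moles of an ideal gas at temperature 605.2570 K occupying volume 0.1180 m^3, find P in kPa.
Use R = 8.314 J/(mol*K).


P = nRT/V = 4.8110 * 8.314 * 605.2570 / 0.1180
= 24209.4653 / 0.1180 = 205164.9604 Pa = 205.1650 kPa

205.1650 kPa


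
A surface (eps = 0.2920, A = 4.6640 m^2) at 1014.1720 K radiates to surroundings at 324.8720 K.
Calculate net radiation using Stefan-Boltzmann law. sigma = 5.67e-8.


T^4 = 1.0579e+12
Tsurr^4 = 1.1139e+10
Q = 0.2920 * 5.67e-8 * 4.6640 * 1.0468e+12 = 80830.2312 W

80830.2312 W


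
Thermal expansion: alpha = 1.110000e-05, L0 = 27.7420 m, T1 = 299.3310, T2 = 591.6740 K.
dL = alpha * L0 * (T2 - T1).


dT = 292.3430 K
dL = 1.110000e-05 * 27.7420 * 292.3430 = 0.090023 m
L_final = 27.832023 m

dL = 0.090023 m


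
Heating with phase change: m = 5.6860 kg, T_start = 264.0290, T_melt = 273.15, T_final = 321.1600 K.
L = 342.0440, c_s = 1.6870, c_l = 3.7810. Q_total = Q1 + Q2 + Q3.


Q1 (sensible, solid) = 5.6860 * 1.6870 * 9.1210 = 87.4912 kJ
Q2 (latent) = 5.6860 * 342.0440 = 1944.8622 kJ
Q3 (sensible, liquid) = 5.6860 * 3.7810 * 48.0100 = 1032.1558 kJ
Q_total = 3064.5091 kJ

3064.5091 kJ


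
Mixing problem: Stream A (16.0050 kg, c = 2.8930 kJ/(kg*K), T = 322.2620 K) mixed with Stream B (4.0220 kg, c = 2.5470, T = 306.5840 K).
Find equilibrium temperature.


num = 18062.1819
den = 56.5465
Tf = 319.4218 K

319.4218 K


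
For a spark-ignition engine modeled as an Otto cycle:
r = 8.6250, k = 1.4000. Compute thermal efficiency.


r^(k-1) = 2.3676
eta = 1 - 1/2.3676 = 0.5776 = 57.7627%

57.7627%


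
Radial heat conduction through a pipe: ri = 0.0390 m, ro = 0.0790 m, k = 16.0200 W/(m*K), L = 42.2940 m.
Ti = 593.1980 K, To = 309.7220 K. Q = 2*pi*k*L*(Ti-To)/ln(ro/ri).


dT = 283.4760 K
ln(ro/ri) = 0.7059
Q = 2*pi*16.0200*42.2940*283.4760 / 0.7059 = 1709632.4073 W

1709632.4073 W


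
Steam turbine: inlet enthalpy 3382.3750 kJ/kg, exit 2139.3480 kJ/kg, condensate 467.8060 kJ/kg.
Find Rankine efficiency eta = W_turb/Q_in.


W = 1243.0270 kJ/kg
Q_in = 2914.5690 kJ/kg
eta = 0.4265 = 42.6487%

eta = 42.6487%


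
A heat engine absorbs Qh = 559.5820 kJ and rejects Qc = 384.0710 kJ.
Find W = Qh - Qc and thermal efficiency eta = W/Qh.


W = 559.5820 - 384.0710 = 175.5110 kJ
eta = 175.5110 / 559.5820 = 0.3136 = 31.3647%

W = 175.5110 kJ, eta = 31.3647%


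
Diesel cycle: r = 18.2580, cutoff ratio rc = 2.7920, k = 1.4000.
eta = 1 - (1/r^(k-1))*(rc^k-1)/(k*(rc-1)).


r^(k-1) = 3.1958
rc^k = 4.2100
eta = 0.5996 = 59.9634%

59.9634%


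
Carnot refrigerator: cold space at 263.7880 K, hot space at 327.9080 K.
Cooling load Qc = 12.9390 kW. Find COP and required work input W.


COP = 263.7880 / 64.1200 = 4.1140
W = 12.9390 / 4.1140 = 3.1451 kW

COP = 4.1140, W = 3.1451 kW


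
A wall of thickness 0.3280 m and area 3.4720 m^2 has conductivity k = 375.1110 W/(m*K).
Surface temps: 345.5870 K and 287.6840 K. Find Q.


dT = 57.9030 K
Q = 375.1110 * 3.4720 * 57.9030 / 0.3280 = 229914.6992 W

229914.6992 W


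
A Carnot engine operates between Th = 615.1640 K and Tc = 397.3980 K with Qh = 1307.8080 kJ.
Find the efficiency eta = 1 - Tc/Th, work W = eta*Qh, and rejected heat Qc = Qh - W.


eta = 1 - 397.3980/615.1640 = 0.3540
W = 0.3540 * 1307.8080 = 462.9597 kJ
Qc = 1307.8080 - 462.9597 = 844.8483 kJ

eta = 35.3997%, W = 462.9597 kJ, Qc = 844.8483 kJ


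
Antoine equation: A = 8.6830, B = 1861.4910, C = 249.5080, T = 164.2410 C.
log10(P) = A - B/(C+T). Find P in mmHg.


C+T = 413.7490
B/(C+T) = 4.4991
log10(P) = 8.6830 - 4.4991 = 4.1839
P = 10^4.1839 = 15272.7493 mmHg

15272.7493 mmHg


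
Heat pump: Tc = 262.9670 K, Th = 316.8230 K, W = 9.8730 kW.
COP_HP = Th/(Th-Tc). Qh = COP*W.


COP = 316.8230 / 53.8560 = 5.8828
Qh = 5.8828 * 9.8730 = 58.0807 kW

COP = 5.8828, Qh = 58.0807 kW


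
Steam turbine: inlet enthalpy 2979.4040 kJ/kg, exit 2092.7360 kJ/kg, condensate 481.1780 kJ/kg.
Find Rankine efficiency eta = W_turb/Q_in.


W = 886.6680 kJ/kg
Q_in = 2498.2260 kJ/kg
eta = 0.3549 = 35.4919%

eta = 35.4919%


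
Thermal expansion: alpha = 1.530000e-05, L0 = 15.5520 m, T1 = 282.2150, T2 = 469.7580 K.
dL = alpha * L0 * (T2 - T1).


dT = 187.5430 K
dL = 1.530000e-05 * 15.5520 * 187.5430 = 0.044625 m
L_final = 15.596625 m

dL = 0.044625 m


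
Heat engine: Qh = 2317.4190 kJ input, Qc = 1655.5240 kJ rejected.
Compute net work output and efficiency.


W = 2317.4190 - 1655.5240 = 661.8950 kJ
eta = 661.8950 / 2317.4190 = 0.2856 = 28.5617%

W = 661.8950 kJ, eta = 28.5617%


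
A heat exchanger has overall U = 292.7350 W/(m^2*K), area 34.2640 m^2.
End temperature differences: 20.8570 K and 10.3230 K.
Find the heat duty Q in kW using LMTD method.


LMTD = 14.9776 K
Q = 292.7350 * 34.2640 * 14.9776 = 150229.7753 W = 150.2298 kW

150.2298 kW


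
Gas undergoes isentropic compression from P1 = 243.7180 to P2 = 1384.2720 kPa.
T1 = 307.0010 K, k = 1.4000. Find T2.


(k-1)/k = 0.2857
(P2/P1)^exp = 1.6426
T2 = 307.0010 * 1.6426 = 504.2707 K

504.2707 K


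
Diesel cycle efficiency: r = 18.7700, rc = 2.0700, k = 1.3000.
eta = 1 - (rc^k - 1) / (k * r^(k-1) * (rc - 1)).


r^(k-1) = 2.4101
rc^k = 2.5749
eta = 0.5302 = 53.0227%

53.0227%


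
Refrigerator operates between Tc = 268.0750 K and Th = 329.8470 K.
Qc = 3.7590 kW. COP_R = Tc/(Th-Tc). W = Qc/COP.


COP = 268.0750 / 61.7720 = 4.3397
W = 3.7590 / 4.3397 = 0.8662 kW

COP = 4.3397, W = 0.8662 kW


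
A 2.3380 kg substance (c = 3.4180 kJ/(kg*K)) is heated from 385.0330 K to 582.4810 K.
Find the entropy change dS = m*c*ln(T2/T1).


T2/T1 = 1.5128
ln(T2/T1) = 0.4140
dS = 2.3380 * 3.4180 * 0.4140 = 3.3081 kJ/K

3.3081 kJ/K


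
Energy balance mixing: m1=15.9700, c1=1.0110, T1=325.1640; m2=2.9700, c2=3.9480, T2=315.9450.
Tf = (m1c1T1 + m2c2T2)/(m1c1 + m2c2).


num = 8954.6227
den = 27.8712
Tf = 321.2855 K

321.2855 K


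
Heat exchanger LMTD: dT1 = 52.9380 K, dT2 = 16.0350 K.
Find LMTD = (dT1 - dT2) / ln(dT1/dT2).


dT1/dT2 = 3.3014
ln(dT1/dT2) = 1.1943
LMTD = 36.9030 / 1.1943 = 30.8980 K

30.8980 K


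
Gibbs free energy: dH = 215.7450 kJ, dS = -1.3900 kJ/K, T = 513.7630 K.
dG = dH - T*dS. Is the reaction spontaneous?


T*dS = 513.7630 * -1.3900 = -714.1306 kJ
dG = 215.7450 + 714.1306 = 929.8756 kJ (non-spontaneous)

dG = 929.8756 kJ, non-spontaneous


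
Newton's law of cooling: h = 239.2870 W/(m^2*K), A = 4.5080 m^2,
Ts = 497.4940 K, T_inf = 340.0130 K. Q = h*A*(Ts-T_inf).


dT = 157.4810 K
Q = 239.2870 * 4.5080 * 157.4810 = 169875.6675 W

169875.6675 W


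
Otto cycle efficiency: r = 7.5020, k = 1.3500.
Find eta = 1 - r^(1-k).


r^(k-1) = 2.0245
eta = 1 - 1/2.0245 = 0.5060 = 50.6044%

50.6044%


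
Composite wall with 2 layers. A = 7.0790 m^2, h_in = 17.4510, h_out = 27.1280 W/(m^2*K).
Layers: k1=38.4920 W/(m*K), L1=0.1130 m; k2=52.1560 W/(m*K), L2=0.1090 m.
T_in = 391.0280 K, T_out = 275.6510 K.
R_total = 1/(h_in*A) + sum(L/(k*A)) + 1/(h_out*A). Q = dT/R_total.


R_conv_in = 1/(17.4510*7.0790) = 0.0081
R_1 = 0.1130/(38.4920*7.0790) = 0.0004
R_2 = 0.1090/(52.1560*7.0790) = 0.0003
R_conv_out = 1/(27.1280*7.0790) = 0.0052
R_total = 0.0140 K/W
Q = 115.3770 / 0.0140 = 8234.1398 W

R_total = 0.0140 K/W, Q = 8234.1398 W


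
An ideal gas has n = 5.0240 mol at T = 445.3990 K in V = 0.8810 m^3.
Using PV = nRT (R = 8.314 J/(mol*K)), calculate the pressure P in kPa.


P = nRT/V = 5.0240 * 8.314 * 445.3990 / 0.8810
= 18604.1096 / 0.8810 = 21117.0370 Pa = 21.1170 kPa

21.1170 kPa


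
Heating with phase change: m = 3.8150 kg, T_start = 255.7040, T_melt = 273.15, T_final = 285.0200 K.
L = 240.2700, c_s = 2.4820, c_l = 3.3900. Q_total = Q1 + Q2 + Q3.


Q1 (sensible, solid) = 3.8150 * 2.4820 * 17.4460 = 165.1932 kJ
Q2 (latent) = 3.8150 * 240.2700 = 916.6300 kJ
Q3 (sensible, liquid) = 3.8150 * 3.3900 * 11.8700 = 153.5129 kJ
Q_total = 1235.3362 kJ

1235.3362 kJ


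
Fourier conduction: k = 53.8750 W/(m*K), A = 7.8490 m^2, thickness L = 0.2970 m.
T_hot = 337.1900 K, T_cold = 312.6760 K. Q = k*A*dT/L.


dT = 24.5140 K
Q = 53.8750 * 7.8490 * 24.5140 / 0.2970 = 34902.7257 W

34902.7257 W


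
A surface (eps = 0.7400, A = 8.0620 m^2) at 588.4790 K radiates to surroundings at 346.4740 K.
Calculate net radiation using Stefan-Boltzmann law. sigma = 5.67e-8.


T^4 = 1.1993e+11
Tsurr^4 = 1.4411e+10
Q = 0.7400 * 5.67e-8 * 8.0620 * 1.0552e+11 = 35693.1861 W

35693.1861 W


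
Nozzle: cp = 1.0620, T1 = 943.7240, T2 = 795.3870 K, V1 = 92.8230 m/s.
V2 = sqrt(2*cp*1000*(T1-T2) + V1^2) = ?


dT = 148.3370 K
2*cp*1000*dT = 315067.7880
V1^2 = 8616.1093
V2 = sqrt(323683.8973) = 568.9322 m/s

568.9322 m/s


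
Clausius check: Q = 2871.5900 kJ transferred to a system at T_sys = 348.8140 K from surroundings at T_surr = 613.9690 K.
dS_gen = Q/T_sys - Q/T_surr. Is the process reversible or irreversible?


dS_sys = 2871.5900/348.8140 = 8.2324 kJ/K
dS_surr = -2871.5900/613.9690 = -4.6771 kJ/K
dS_gen = 8.2324 - 4.6771 = 3.5553 kJ/K (irreversible)

dS_gen = 3.5553 kJ/K, irreversible


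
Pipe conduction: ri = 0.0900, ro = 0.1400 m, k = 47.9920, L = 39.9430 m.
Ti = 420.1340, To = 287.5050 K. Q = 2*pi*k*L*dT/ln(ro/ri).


dT = 132.6290 K
ln(ro/ri) = 0.4418
Q = 2*pi*47.9920*39.9430*132.6290 / 0.4418 = 3615513.4921 W

3615513.4921 W


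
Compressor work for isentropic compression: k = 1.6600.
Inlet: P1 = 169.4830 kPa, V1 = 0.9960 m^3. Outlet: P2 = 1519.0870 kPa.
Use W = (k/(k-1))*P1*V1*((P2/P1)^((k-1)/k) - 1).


(k-1)/k = 0.3976
(P2/P1)^exp = 2.3916
W = 2.5152 * 169.4830 * 0.9960 * (2.3916 - 1) = 590.8297 kJ

590.8297 kJ


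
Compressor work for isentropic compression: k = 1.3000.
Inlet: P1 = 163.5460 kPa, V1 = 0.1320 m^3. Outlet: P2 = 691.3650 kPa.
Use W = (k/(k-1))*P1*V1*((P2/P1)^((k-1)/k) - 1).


(k-1)/k = 0.2308
(P2/P1)^exp = 1.3947
W = 4.3333 * 163.5460 * 0.1320 * (1.3947 - 1) = 36.9224 kJ

36.9224 kJ


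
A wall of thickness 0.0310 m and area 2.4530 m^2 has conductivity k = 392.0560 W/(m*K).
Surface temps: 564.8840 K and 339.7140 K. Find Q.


dT = 225.1700 K
Q = 392.0560 * 2.4530 * 225.1700 / 0.0310 = 6985451.5830 W

6985451.5830 W


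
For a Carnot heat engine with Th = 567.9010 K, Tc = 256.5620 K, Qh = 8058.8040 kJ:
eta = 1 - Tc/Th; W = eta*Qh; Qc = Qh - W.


eta = 1 - 256.5620/567.9010 = 0.5482
W = 0.5482 * 8058.8040 = 4418.0587 kJ
Qc = 8058.8040 - 4418.0587 = 3640.7453 kJ

eta = 54.8228%, W = 4418.0587 kJ, Qc = 3640.7453 kJ


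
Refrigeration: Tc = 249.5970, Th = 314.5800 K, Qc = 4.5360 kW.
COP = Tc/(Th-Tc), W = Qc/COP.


COP = 249.5970 / 64.9830 = 3.8410
W = 4.5360 / 3.8410 = 1.1810 kW

COP = 3.8410, W = 1.1810 kW


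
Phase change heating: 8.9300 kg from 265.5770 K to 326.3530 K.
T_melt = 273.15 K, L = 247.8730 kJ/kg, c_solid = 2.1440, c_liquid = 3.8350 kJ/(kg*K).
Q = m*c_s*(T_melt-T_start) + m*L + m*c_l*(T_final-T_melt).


Q1 (sensible, solid) = 8.9300 * 2.1440 * 7.5730 = 144.9921 kJ
Q2 (latent) = 8.9300 * 247.8730 = 2213.5059 kJ
Q3 (sensible, liquid) = 8.9300 * 3.8350 * 53.2030 = 1822.0192 kJ
Q_total = 4180.5171 kJ

4180.5171 kJ


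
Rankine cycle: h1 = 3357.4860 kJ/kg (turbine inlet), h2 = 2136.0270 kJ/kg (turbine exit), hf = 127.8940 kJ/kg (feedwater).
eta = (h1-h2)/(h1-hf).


W = 1221.4590 kJ/kg
Q_in = 3229.5920 kJ/kg
eta = 0.3782 = 37.8208%

eta = 37.8208%


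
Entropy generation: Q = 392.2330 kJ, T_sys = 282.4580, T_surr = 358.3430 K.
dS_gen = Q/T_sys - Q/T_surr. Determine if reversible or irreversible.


dS_sys = 392.2330/282.4580 = 1.3886 kJ/K
dS_surr = -392.2330/358.3430 = -1.0946 kJ/K
dS_gen = 1.3886 - 1.0946 = 0.2941 kJ/K (irreversible)

dS_gen = 0.2941 kJ/K, irreversible


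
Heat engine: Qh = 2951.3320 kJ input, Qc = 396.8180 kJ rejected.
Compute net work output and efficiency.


W = 2951.3320 - 396.8180 = 2554.5140 kJ
eta = 2554.5140 / 2951.3320 = 0.8655 = 86.5546%

W = 2554.5140 kJ, eta = 86.5546%


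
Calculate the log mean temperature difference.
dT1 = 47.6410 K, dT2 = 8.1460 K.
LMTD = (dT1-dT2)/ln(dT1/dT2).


dT1/dT2 = 5.8484
ln(dT1/dT2) = 1.7662
LMTD = 39.4950 / 1.7662 = 22.3620 K

22.3620 K


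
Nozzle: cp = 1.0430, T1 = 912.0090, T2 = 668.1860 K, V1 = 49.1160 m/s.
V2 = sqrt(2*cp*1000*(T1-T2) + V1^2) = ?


dT = 243.8230 K
2*cp*1000*dT = 508614.7780
V1^2 = 2412.3815
V2 = sqrt(511027.1595) = 714.8616 m/s

714.8616 m/s


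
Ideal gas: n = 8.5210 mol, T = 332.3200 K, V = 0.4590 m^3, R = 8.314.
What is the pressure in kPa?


P = nRT/V = 8.5210 * 8.314 * 332.3200 / 0.4590
= 23542.7432 / 0.4590 = 51291.3794 Pa = 51.2914 kPa

51.2914 kPa


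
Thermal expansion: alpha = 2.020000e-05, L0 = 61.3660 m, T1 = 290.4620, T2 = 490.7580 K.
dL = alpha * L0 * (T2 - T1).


dT = 200.2960 K
dL = 2.020000e-05 * 61.3660 * 200.2960 = 0.248286 m
L_final = 61.614286 m

dL = 0.248286 m


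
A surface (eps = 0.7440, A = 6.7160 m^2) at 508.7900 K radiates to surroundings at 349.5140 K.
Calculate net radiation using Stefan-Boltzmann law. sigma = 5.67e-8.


T^4 = 6.7012e+10
Tsurr^4 = 1.4923e+10
Q = 0.7440 * 5.67e-8 * 6.7160 * 5.2089e+10 = 14757.5496 W

14757.5496 W


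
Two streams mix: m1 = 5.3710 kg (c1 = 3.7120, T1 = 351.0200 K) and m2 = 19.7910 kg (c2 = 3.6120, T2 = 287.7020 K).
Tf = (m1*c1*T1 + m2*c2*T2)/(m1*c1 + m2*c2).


num = 27564.7430
den = 91.4222
Tf = 301.5102 K

301.5102 K


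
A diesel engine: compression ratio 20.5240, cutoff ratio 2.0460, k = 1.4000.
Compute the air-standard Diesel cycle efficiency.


r^(k-1) = 3.3489
rc^k = 2.7244
eta = 0.6484 = 64.8384%

64.8384%


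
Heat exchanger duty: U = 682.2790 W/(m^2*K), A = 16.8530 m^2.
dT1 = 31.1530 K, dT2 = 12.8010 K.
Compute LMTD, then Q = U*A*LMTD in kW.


LMTD = 20.6344 K
Q = 682.2790 * 16.8530 * 20.6344 = 237263.9321 W = 237.2639 kW

237.2639 kW


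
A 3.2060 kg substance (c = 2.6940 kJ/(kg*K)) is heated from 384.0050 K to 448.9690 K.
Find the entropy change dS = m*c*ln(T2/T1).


T2/T1 = 1.1692
ln(T2/T1) = 0.1563
dS = 3.2060 * 2.6940 * 0.1563 = 1.3499 kJ/K

1.3499 kJ/K


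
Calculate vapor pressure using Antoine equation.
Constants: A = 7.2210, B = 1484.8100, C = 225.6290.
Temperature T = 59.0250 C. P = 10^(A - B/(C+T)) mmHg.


C+T = 284.6540
B/(C+T) = 5.2162
log10(P) = 7.2210 - 5.2162 = 2.0048
P = 10^2.0048 = 101.1132 mmHg

101.1132 mmHg


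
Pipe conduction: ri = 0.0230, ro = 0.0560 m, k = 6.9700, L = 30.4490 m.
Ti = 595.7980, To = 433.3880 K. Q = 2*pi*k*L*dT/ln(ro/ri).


dT = 162.4100 K
ln(ro/ri) = 0.8899
Q = 2*pi*6.9700*30.4490*162.4100 / 0.8899 = 243376.1374 W

243376.1374 W


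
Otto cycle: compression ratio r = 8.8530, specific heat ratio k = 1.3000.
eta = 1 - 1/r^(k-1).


r^(k-1) = 1.9237
eta = 1 - 1/1.9237 = 0.4802 = 48.0156%

48.0156%


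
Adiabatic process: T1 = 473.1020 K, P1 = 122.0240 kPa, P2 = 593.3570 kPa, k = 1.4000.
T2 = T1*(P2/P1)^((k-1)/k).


(k-1)/k = 0.2857
(P2/P1)^exp = 1.5713
T2 = 473.1020 * 1.5713 = 743.3675 K

743.3675 K


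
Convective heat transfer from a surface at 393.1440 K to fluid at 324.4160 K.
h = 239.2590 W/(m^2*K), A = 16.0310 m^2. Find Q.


dT = 68.7280 K
Q = 239.2590 * 16.0310 * 68.7280 = 263610.4384 W

263610.4384 W


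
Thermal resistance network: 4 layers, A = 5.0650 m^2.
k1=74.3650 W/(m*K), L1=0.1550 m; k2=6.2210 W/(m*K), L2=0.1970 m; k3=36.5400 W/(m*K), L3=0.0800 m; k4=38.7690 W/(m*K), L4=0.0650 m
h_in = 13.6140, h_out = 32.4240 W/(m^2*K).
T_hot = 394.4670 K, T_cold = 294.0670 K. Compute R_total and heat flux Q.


R_conv_in = 1/(13.6140*5.0650) = 0.0145
R_1 = 0.1550/(74.3650*5.0650) = 0.0004
R_2 = 0.1970/(6.2210*5.0650) = 0.0063
R_3 = 0.0800/(36.5400*5.0650) = 0.0004
R_4 = 0.0650/(38.7690*5.0650) = 0.0003
R_conv_out = 1/(32.4240*5.0650) = 0.0061
R_total = 0.0280 K/W
Q = 100.4000 / 0.0280 = 3583.3802 W

R_total = 0.0280 K/W, Q = 3583.3802 W


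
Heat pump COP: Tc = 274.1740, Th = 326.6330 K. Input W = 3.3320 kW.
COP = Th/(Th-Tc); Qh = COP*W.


COP = 326.6330 / 52.4590 = 6.2264
Qh = 6.2264 * 3.3320 = 20.7465 kW

COP = 6.2264, Qh = 20.7465 kW


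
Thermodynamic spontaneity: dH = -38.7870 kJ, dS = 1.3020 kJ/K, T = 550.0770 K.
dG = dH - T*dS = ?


T*dS = 550.0770 * 1.3020 = 716.2003 kJ
dG = -38.7870 - 716.2003 = -754.9873 kJ (spontaneous)

dG = -754.9873 kJ, spontaneous


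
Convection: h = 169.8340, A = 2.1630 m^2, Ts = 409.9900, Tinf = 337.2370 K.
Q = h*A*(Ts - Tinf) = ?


dT = 72.7530 K
Q = 169.8340 * 2.1630 * 72.7530 = 26725.8831 W

26725.8831 W


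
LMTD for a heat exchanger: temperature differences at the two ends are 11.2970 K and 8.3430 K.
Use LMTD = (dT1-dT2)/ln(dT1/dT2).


dT1/dT2 = 1.3541
ln(dT1/dT2) = 0.3031
LMTD = 2.9540 / 0.3031 = 9.7455 K

9.7455 K


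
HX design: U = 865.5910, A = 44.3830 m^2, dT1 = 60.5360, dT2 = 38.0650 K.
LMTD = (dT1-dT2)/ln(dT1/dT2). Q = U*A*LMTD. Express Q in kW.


LMTD = 48.4348 K
Q = 865.5910 * 44.3830 * 48.4348 = 1860746.2632 W = 1860.7463 kW

1860.7463 kW


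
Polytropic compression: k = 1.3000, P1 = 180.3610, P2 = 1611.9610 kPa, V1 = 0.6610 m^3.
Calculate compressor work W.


(k-1)/k = 0.2308
(P2/P1)^exp = 1.6577
W = 4.3333 * 180.3610 * 0.6610 * (1.6577 - 1) = 339.7859 kJ

339.7859 kJ


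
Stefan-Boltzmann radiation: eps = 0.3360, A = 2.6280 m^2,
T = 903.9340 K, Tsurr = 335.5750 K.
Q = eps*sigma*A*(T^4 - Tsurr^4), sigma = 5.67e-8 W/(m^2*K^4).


T^4 = 6.6765e+11
Tsurr^4 = 1.2681e+10
Q = 0.3360 * 5.67e-8 * 2.6280 * 6.5497e+11 = 32791.8821 W

32791.8821 W


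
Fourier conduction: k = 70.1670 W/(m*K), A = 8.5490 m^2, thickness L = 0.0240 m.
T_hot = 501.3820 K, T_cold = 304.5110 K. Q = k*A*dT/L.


dT = 196.8710 K
Q = 70.1670 * 8.5490 * 196.8710 / 0.0240 = 4920607.5796 W

4920607.5796 W


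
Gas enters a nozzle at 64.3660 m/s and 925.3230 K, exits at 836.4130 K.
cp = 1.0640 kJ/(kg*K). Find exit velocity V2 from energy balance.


dT = 88.9100 K
2*cp*1000*dT = 189200.4800
V1^2 = 4142.9820
V2 = sqrt(193343.4620) = 439.7084 m/s

439.7084 m/s


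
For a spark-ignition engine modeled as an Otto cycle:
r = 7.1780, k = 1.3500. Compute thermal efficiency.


r^(k-1) = 1.9934
eta = 1 - 1/1.9934 = 0.4984 = 49.8352%

49.8352%


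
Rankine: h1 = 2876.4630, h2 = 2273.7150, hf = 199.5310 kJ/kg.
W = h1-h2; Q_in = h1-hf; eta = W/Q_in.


W = 602.7480 kJ/kg
Q_in = 2676.9320 kJ/kg
eta = 0.2252 = 22.5164%

eta = 22.5164%


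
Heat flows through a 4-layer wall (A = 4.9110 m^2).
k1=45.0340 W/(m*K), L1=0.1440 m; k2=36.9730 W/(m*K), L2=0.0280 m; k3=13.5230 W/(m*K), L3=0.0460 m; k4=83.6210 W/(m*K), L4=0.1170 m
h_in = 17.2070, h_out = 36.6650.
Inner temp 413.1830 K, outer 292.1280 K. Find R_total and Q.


R_conv_in = 1/(17.2070*4.9110) = 0.0118
R_1 = 0.1440/(45.0340*4.9110) = 0.0007
R_2 = 0.0280/(36.9730*4.9110) = 0.0002
R_3 = 0.0460/(13.5230*4.9110) = 0.0007
R_4 = 0.1170/(83.6210*4.9110) = 0.0003
R_conv_out = 1/(36.6650*4.9110) = 0.0056
R_total = 0.0192 K/W
Q = 121.0550 / 0.0192 = 6314.7038 W

R_total = 0.0192 K/W, Q = 6314.7038 W


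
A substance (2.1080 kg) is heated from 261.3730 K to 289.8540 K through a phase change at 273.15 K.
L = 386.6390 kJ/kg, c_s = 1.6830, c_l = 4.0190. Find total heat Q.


Q1 (sensible, solid) = 2.1080 * 1.6830 * 11.7770 = 41.7820 kJ
Q2 (latent) = 2.1080 * 386.6390 = 815.0350 kJ
Q3 (sensible, liquid) = 2.1080 * 4.0190 * 16.7040 = 141.5172 kJ
Q_total = 998.3342 kJ

998.3342 kJ


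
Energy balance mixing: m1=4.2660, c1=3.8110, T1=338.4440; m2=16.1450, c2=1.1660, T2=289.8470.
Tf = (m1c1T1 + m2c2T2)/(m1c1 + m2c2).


num = 10958.7199
den = 35.0828
Tf = 312.3673 K

312.3673 K


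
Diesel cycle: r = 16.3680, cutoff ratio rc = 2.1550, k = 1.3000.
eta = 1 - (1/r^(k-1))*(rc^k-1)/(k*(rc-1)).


r^(k-1) = 2.3131
rc^k = 2.7132
eta = 0.5067 = 50.6731%

50.6731%


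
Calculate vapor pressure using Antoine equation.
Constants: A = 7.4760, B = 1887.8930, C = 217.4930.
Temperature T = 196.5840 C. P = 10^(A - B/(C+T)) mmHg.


C+T = 414.0770
B/(C+T) = 4.5593
log10(P) = 7.4760 - 4.5593 = 2.9167
P = 10^2.9167 = 825.5055 mmHg

825.5055 mmHg


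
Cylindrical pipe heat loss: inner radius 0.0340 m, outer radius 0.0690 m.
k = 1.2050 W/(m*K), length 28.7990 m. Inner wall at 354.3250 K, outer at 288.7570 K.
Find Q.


dT = 65.5680 K
ln(ro/ri) = 0.7077
Q = 2*pi*1.2050*28.7990*65.5680 / 0.7077 = 20200.3479 W

20200.3479 W


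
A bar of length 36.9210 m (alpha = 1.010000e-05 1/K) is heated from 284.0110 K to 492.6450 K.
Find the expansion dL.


dT = 208.6340 K
dL = 1.010000e-05 * 36.9210 * 208.6340 = 0.077800 m
L_final = 36.998800 m

dL = 0.077800 m


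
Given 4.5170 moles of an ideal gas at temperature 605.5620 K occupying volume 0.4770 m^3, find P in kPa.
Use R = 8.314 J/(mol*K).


P = nRT/V = 4.5170 * 8.314 * 605.5620 / 0.4770
= 22741.4800 / 0.4770 = 47676.0588 Pa = 47.6761 kPa

47.6761 kPa


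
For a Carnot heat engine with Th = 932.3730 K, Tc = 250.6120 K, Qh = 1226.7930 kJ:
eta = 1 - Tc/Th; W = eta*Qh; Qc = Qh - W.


eta = 1 - 250.6120/932.3730 = 0.7312
W = 0.7312 * 1226.7930 = 897.0440 kJ
Qc = 1226.7930 - 897.0440 = 329.7490 kJ

eta = 73.1211%, W = 897.0440 kJ, Qc = 329.7490 kJ


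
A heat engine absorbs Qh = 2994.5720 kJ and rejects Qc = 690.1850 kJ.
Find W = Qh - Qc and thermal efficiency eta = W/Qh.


W = 2994.5720 - 690.1850 = 2304.3870 kJ
eta = 2304.3870 / 2994.5720 = 0.7695 = 76.9521%

W = 2304.3870 kJ, eta = 76.9521%


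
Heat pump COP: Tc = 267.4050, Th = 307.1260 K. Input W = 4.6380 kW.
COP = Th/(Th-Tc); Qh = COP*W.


COP = 307.1260 / 39.7210 = 7.7321
Qh = 7.7321 * 4.6380 = 35.8614 kW

COP = 7.7321, Qh = 35.8614 kW
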